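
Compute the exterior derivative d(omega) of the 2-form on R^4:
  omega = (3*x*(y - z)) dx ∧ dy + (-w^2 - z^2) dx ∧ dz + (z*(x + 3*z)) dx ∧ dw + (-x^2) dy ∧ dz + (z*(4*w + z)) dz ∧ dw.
d(omega) = (-5*x) dx ∧ dy ∧ dz + (-2*w - x - 6*z) dx ∧ dz ∧ dw

For a 2-form omega = sum_{i<j} g_{ij} dx_i ∧ dx_j, the exterior derivative is
  d(omega) = sum_{i<j} d(g_{ij}) ∧ dx_i ∧ dx_j = sum_{i<j, k} (∂g_{ij}/∂x_k) dx_k ∧ dx_i ∧ dx_j.
Expand each term, using dx_k ∧ dx_i ∧ dx_j = sgn(permutation) dx_{(a)} ∧ dx_{(b)} ∧ dx_{(c)} with (a < b < c) sorted:
  d(3*x*(y - z)) includes (∂/∂z)(3*x*(y - z)) dz = (-3*x) dz, which multiplied by dx ∧ dy gives (-3*x) dx ∧ dy ∧ dz
  d(-w^2 - z^2) includes (∂/∂w)(-w^2 - z^2) dw = (-2*w) dw, which multiplied by dx ∧ dz gives (-2*w) dx ∧ dz ∧ dw
  d(z*(x + 3*z)) includes (∂/∂z)(z*(x + 3*z)) dz = (x + 6*z) dz, which multiplied by dx ∧ dw gives (-x - 6*z) dx ∧ dz ∧ dw
  d(-x^2) includes (∂/∂x)(-x^2) dx = (-2*x) dx, which multiplied by dy ∧ dz gives (-2*x) dx ∧ dy ∧ dz
Collecting like 3-forms: d(omega) = (-5*x) dx ∧ dy ∧ dz + (-2*w - x - 6*z) dx ∧ dz ∧ dw.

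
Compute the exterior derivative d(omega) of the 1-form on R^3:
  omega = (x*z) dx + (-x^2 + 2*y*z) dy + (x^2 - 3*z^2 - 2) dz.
d(omega) = (-2*x) dx ∧ dy + (x) dx ∧ dz + (-2*y) dy ∧ dz

For a 1-form omega = sum_i f_i dx_i, the exterior derivative is
  d(omega) = sum_{i < j} (∂f_j/∂x_i - ∂f_i/∂x_j) dx_i ∧ dx_j.
  coefficient of dx ∧ dy: ∂f_2/∂x - ∂f_1/∂y = ∂(-x^2 + 2*y*z)/∂x - ∂(x*z)/∂y = -2*x
  coefficient of dx ∧ dz: ∂f_3/∂x - ∂f_1/∂z = ∂(x^2 - 3*z^2 - 2)/∂x - ∂(x*z)/∂z = x
  coefficient of dy ∧ dz: ∂f_3/∂y - ∂f_2/∂z = ∂(x^2 - 3*z^2 - 2)/∂y - ∂(-x^2 + 2*y*z)/∂z = -2*y
Assembling: d(omega) = (-2*x) dx ∧ dy + (x) dx ∧ dz + (-2*y) dy ∧ dz.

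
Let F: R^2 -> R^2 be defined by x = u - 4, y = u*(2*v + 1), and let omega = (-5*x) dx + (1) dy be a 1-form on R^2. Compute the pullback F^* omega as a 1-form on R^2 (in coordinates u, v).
F^* omega = (-5*u + 2*v + 21) du + (2*u) dv

Using F^*(f dg) = (f ∘ F) d(g ∘ F), substitute each coordinate x_i by F_i(u, v) in f_i, and replace dx_i by d F_i = (∂F_i/∂u) du + (∂F_i/∂v) dv.
  For the x component: f_1(F) = 20 - 5*u; d F_1 = (1) du + (0) dv
  For the y component: f_2(F) = 1; d F_2 = (2*v + 1) du + (2*u) dv
Combining and collecting du, dv coefficients:
  coeff of du: -5*u + 2*v + 21
  coeff of dv: 2*u
F^* omega = (-5*u + 2*v + 21) du + (2*u) dv.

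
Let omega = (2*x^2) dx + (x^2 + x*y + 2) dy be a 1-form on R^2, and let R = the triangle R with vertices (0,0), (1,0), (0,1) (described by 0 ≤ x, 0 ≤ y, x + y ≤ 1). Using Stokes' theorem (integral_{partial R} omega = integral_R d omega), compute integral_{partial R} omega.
integral_(partial R) omega = 1/2

Stokes: integral_partial_R omega = integral_R d omega with d omega = (∂Q/∂x - ∂P/∂y) dx ∧ dy.
  ∂Q/∂x = 2*x + y
  ∂P/∂y = 0
  integrand = ∂Q/∂x - ∂P/∂y = 2*x + y.
Integrating over R: integral_0^1 integral_0^{1-x} (2*x + y) dy dx = 1/2.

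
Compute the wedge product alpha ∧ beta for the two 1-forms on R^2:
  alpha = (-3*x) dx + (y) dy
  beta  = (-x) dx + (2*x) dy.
alpha ∧ beta = (x*(-6*x + y)) dx ∧ dy

Distribute the wedge, using dx_i ∧ dx_j = -dx_j ∧ dx_i and dx_i ∧ dx_i = 0. For each pair (i, j) with i < j, the coefficient of dx_i ∧ dx_j in alpha ∧ beta is (alpha_i * beta_j - alpha_j * beta_i). Collecting: alpha ∧ beta = (x*(-6*x + y)) dx ∧ dy.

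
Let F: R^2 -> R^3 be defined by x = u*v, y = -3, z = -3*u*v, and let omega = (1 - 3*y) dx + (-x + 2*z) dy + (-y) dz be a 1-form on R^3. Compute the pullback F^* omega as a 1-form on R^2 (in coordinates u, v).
F^* omega = (v) du + (u) dv

Using F^*(f dg) = (f ∘ F) d(g ∘ F), substitute each coordinate x_i by F_i(u, v) in f_i, and replace dx_i by d F_i = (∂F_i/∂u) du + (∂F_i/∂v) dv.
  For the x component: f_1(F) = 10; d F_1 = (v) du + (u) dv
  For the y component: f_2(F) = -7*u*v; d F_2 = (0) du + (0) dv
  For the z component: f_3(F) = 3; d F_3 = (-3*v) du + (-3*u) dv
Combining and collecting du, dv coefficients:
  coeff of du: v
  coeff of dv: u
F^* omega = (v) du + (u) dv.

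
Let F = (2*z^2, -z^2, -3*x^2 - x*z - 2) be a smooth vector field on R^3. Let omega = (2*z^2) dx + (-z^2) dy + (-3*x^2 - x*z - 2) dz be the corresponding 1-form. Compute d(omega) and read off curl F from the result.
d(omega) = (2*z) dy ∧ dz + (6*x + 5*z) dz ∧ dx + (0) dx ∧ dy; curl F = (2*z, 6*x + 5*z, 0)

d omega = sum_{i<j} (∂f_j/∂x_i - ∂f_i/∂x_j) dx_i ∧ dx_j. Under the identification (dy ∧ dz, dz ∧ dx, dx ∧ dy) ↔ (e_x, e_y, e_z), the coefficients are exactly the components of curl F. Compute:
  ∂R/∂y - ∂Q/∂z = (0) - (-2*z) = 2*z
  ∂P/∂z - ∂R/∂x = (4*z) - (-6*x - z) = 6*x + 5*z
  ∂Q/∂x - ∂P/∂y = (0) - (0) = 0.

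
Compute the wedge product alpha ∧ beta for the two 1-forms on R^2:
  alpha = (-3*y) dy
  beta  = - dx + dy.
alpha ∧ beta = (-3*y) dx ∧ dy

Distribute the wedge, using dx_i ∧ dx_j = -dx_j ∧ dx_i and dx_i ∧ dx_i = 0. For each pair (i, j) with i < j, the coefficient of dx_i ∧ dx_j in alpha ∧ beta is (alpha_i * beta_j - alpha_j * beta_i). Collecting: alpha ∧ beta = (-3*y) dx ∧ dy.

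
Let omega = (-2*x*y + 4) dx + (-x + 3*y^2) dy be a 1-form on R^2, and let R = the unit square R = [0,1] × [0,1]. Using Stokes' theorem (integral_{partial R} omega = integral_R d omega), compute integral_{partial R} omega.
integral_(partial R) omega = 0

Stokes: integral_partial_R omega = integral_R d omega with d omega = (∂Q/∂x - ∂P/∂y) dx ∧ dy.
  ∂Q/∂x = -1
  ∂P/∂y = -2*x
  integrand = ∂Q/∂x - ∂P/∂y = 2*x - 1.
Integrating over R: integral_0^1 integral_0^1 (2*x - 1) dx dy = 0.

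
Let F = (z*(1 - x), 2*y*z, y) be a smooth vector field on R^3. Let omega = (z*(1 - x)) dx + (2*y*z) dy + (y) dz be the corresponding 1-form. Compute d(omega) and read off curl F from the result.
d(omega) = (1 - 2*y) dy ∧ dz + (1 - x) dz ∧ dx + (0) dx ∧ dy; curl F = (1 - 2*y, 1 - x, 0)

d omega = sum_{i<j} (∂f_j/∂x_i - ∂f_i/∂x_j) dx_i ∧ dx_j. Under the identification (dy ∧ dz, dz ∧ dx, dx ∧ dy) ↔ (e_x, e_y, e_z), the coefficients are exactly the components of curl F. Compute:
  ∂R/∂y - ∂Q/∂z = (1) - (2*y) = 1 - 2*y
  ∂P/∂z - ∂R/∂x = (1 - x) - (0) = 1 - x
  ∂Q/∂x - ∂P/∂y = (0) - (0) = 0.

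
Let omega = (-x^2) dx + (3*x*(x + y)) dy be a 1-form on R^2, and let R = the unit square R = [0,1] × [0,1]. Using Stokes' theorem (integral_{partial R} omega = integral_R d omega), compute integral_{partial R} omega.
integral_(partial R) omega = 9/2

Stokes: integral_partial_R omega = integral_R d omega with d omega = (∂Q/∂x - ∂P/∂y) dx ∧ dy.
  ∂Q/∂x = 6*x + 3*y
  ∂P/∂y = 0
  integrand = ∂Q/∂x - ∂P/∂y = 6*x + 3*y.
Integrating over R: integral_0^1 integral_0^1 (6*x + 3*y) dx dy = 9/2.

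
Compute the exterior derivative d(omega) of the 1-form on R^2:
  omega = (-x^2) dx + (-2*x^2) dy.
d(omega) = (-4*x) dx ∧ dy

For a 1-form omega = sum_i f_i dx_i, the exterior derivative is
  d(omega) = sum_{i < j} (∂f_j/∂x_i - ∂f_i/∂x_j) dx_i ∧ dx_j.
  coefficient of dx ∧ dy: ∂f_2/∂x - ∂f_1/∂y = ∂(-2*x^2)/∂x - ∂(-x^2)/∂y = -4*x
Assembling: d(omega) = (-4*x) dx ∧ dy.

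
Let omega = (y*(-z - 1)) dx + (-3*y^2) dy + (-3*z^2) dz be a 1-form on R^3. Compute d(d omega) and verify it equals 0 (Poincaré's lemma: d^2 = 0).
d(d omega) = 0

Step 1: d omega = sum_{i<j} (∂f_j/∂x_i - ∂f_i/∂x_j) dx_i ∧ dx_j:
  coeff of dx ∧ dy: z + 1
  coeff of dx ∧ dz: y
  coeff of dy ∧ dz: 0
Step 2: Apply d again to each 2-form coefficient. The only possible 3-form in R^3 is dx ∧ dy ∧ dz, with coefficient
  ∂(coeff of dy∧dz)/∂x - ∂(coeff of dx∧dz)/∂y + ∂(coeff of dx∧dy)/∂z
  = ∂/∂x (0) - ∂/∂y (y) + ∂/∂z (z + 1).
Each of these terms simplifies to sums of mixed partials that cancel in pairs. The result is 0 (by equality of mixed partials for smooth functions — Schwarz / Clairaut).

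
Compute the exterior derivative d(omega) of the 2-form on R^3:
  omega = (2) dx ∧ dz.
d(omega) = 0

For a 2-form omega = sum_{i<j} g_{ij} dx_i ∧ dx_j, the exterior derivative is
  d(omega) = sum_{i<j} d(g_{ij}) ∧ dx_i ∧ dx_j = sum_{i<j, k} (∂g_{ij}/∂x_k) dx_k ∧ dx_i ∧ dx_j.
Expand each term, using dx_k ∧ dx_i ∧ dx_j = sgn(permutation) dx_{(a)} ∧ dx_{(b)} ∧ dx_{(c)} with (a < b < c) sorted:

Collecting like 3-forms: d(omega) = 0.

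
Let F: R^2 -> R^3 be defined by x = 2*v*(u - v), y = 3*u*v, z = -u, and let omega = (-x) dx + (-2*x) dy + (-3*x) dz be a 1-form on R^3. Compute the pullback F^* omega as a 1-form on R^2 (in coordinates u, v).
F^* omega = (2*v*(-8*u*v + 3*u + 8*v^2 - 3*v)) du + (8*v*(-2*u^2 + 3*u*v - v^2)) dv

Using F^*(f dg) = (f ∘ F) d(g ∘ F), substitute each coordinate x_i by F_i(u, v) in f_i, and replace dx_i by d F_i = (∂F_i/∂u) du + (∂F_i/∂v) dv.
  For the x component: f_1(F) = 2*v*(-u + v); d F_1 = (2*v) du + (2*u - 4*v) dv
  For the y component: f_2(F) = 4*v*(-u + v); d F_2 = (3*v) du + (3*u) dv
  For the z component: f_3(F) = 6*v*(-u + v); d F_3 = (-1) du + (0) dv
Combining and collecting du, dv coefficients:
  coeff of du: 2*v*(-8*u*v + 3*u + 8*v^2 - 3*v)
  coeff of dv: 8*v*(-2*u^2 + 3*u*v - v^2)
F^* omega = (2*v*(-8*u*v + 3*u + 8*v^2 - 3*v)) du + (8*v*(-2*u^2 + 3*u*v - v^2)) dv.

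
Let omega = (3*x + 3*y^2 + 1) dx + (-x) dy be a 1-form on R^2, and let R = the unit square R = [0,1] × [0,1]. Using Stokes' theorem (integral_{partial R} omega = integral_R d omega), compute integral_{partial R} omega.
integral_(partial R) omega = -4

Stokes: integral_partial_R omega = integral_R d omega with d omega = (∂Q/∂x - ∂P/∂y) dx ∧ dy.
  ∂Q/∂x = -1
  ∂P/∂y = 6*y
  integrand = ∂Q/∂x - ∂P/∂y = -6*y - 1.
Integrating over R: integral_0^1 integral_0^1 (-6*y - 1) dx dy = -4.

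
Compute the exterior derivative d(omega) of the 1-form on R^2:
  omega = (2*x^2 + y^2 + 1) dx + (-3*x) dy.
d(omega) = (-2*y - 3) dx ∧ dy

For a 1-form omega = sum_i f_i dx_i, the exterior derivative is
  d(omega) = sum_{i < j} (∂f_j/∂x_i - ∂f_i/∂x_j) dx_i ∧ dx_j.
  coefficient of dx ∧ dy: ∂f_2/∂x - ∂f_1/∂y = ∂(-3*x)/∂x - ∂(2*x^2 + y^2 + 1)/∂y = -2*y - 3
Assembling: d(omega) = (-2*y - 3) dx ∧ dy.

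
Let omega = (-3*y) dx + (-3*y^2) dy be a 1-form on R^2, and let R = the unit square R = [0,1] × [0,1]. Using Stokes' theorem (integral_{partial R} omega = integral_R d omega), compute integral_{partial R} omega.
integral_(partial R) omega = 3

Stokes: integral_partial_R omega = integral_R d omega with d omega = (∂Q/∂x - ∂P/∂y) dx ∧ dy.
  ∂Q/∂x = 0
  ∂P/∂y = -3
  integrand = ∂Q/∂x - ∂P/∂y = 3.
Integrating over R: integral_0^1 integral_0^1 (3) dx dy = 3.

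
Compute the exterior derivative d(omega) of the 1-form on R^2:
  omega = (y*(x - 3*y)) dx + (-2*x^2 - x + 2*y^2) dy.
d(omega) = (-5*x + 6*y - 1) dx ∧ dy

For a 1-form omega = sum_i f_i dx_i, the exterior derivative is
  d(omega) = sum_{i < j} (∂f_j/∂x_i - ∂f_i/∂x_j) dx_i ∧ dx_j.
  coefficient of dx ∧ dy: ∂f_2/∂x - ∂f_1/∂y = ∂(-2*x^2 - x + 2*y^2)/∂x - ∂(y*(x - 3*y))/∂y = -5*x + 6*y - 1
Assembling: d(omega) = (-5*x + 6*y - 1) dx ∧ dy.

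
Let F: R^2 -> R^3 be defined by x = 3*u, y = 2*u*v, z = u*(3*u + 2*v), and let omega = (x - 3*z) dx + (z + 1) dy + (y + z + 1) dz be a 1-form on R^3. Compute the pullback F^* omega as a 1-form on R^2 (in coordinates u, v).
F^* omega = (18*u^3 + 36*u^2*v - 27*u^2 + 12*u*v^2 - 18*u*v + 15*u + 4*v) du + (4*u*(3*u^2 + 3*u*v + 1)) dv

Using F^*(f dg) = (f ∘ F) d(g ∘ F), substitute each coordinate x_i by F_i(u, v) in f_i, and replace dx_i by d F_i = (∂F_i/∂u) du + (∂F_i/∂v) dv.
  For the x component: f_1(F) = 3*u*(-3*u - 2*v + 1); d F_1 = (3) du + (0) dv
  For the y component: f_2(F) = 3*u^2 + 2*u*v + 1; d F_2 = (2*v) du + (2*u) dv
  For the z component: f_3(F) = 3*u^2 + 4*u*v + 1; d F_3 = (6*u + 2*v) du + (2*u) dv
Combining and collecting du, dv coefficients:
  coeff of du: 18*u^3 + 36*u^2*v - 27*u^2 + 12*u*v^2 - 18*u*v + 15*u + 4*v
  coeff of dv: 4*u*(3*u^2 + 3*u*v + 1)
F^* omega = (18*u^3 + 36*u^2*v - 27*u^2 + 12*u*v^2 - 18*u*v + 15*u + 4*v) du + (4*u*(3*u^2 + 3*u*v + 1)) dv.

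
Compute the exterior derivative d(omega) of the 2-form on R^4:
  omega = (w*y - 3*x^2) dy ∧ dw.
d(omega) = (-6*x) dx ∧ dy ∧ dw

For a 2-form omega = sum_{i<j} g_{ij} dx_i ∧ dx_j, the exterior derivative is
  d(omega) = sum_{i<j} d(g_{ij}) ∧ dx_i ∧ dx_j = sum_{i<j, k} (∂g_{ij}/∂x_k) dx_k ∧ dx_i ∧ dx_j.
Expand each term, using dx_k ∧ dx_i ∧ dx_j = sgn(permutation) dx_{(a)} ∧ dx_{(b)} ∧ dx_{(c)} with (a < b < c) sorted:
  d(w*y - 3*x^2) includes (∂/∂x)(w*y - 3*x^2) dx = (-6*x) dx, which multiplied by dy ∧ dw gives (-6*x) dx ∧ dy ∧ dw
Collecting like 3-forms: d(omega) = (-6*x) dx ∧ dy ∧ dw.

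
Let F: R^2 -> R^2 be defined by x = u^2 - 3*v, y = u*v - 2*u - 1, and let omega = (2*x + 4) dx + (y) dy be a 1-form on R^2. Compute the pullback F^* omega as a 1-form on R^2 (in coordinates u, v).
F^* omega = (4*u^3 + u*v^2 - 16*u*v + 12*u - v + 2) du + (u^2*v - 8*u^2 - u + 18*v - 12) dv

Using F^*(f dg) = (f ∘ F) d(g ∘ F), substitute each coordinate x_i by F_i(u, v) in f_i, and replace dx_i by d F_i = (∂F_i/∂u) du + (∂F_i/∂v) dv.
  For the x component: f_1(F) = 2*u^2 - 6*v + 4; d F_1 = (2*u) du + (-3) dv
  For the y component: f_2(F) = u*v - 2*u - 1; d F_2 = (v - 2) du + (u) dv
Combining and collecting du, dv coefficients:
  coeff of du: 4*u^3 + u*v^2 - 16*u*v + 12*u - v + 2
  coeff of dv: u^2*v - 8*u^2 - u + 18*v - 12
F^* omega = (4*u^3 + u*v^2 - 16*u*v + 12*u - v + 2) du + (u^2*v - 8*u^2 - u + 18*v - 12) dv.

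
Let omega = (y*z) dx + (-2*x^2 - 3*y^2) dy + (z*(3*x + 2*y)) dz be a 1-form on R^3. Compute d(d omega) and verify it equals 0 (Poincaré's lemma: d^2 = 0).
d(d omega) = 0

Step 1: d omega = sum_{i<j} (∂f_j/∂x_i - ∂f_i/∂x_j) dx_i ∧ dx_j:
  coeff of dx ∧ dy: -4*x - z
  coeff of dx ∧ dz: -y + 3*z
  coeff of dy ∧ dz: 2*z
Step 2: Apply d again to each 2-form coefficient. The only possible 3-form in R^3 is dx ∧ dy ∧ dz, with coefficient
  ∂(coeff of dy∧dz)/∂x - ∂(coeff of dx∧dz)/∂y + ∂(coeff of dx∧dy)/∂z
  = ∂/∂x (2*z) - ∂/∂y (-y + 3*z) + ∂/∂z (-4*x - z).
Each of these terms simplifies to sums of mixed partials that cancel in pairs. The result is 0 (by equality of mixed partials for smooth functions — Schwarz / Clairaut).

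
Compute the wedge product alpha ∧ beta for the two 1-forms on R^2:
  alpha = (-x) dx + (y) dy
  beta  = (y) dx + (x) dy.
alpha ∧ beta = (-x^2 - y^2) dx ∧ dy

Distribute the wedge, using dx_i ∧ dx_j = -dx_j ∧ dx_i and dx_i ∧ dx_i = 0. For each pair (i, j) with i < j, the coefficient of dx_i ∧ dx_j in alpha ∧ beta is (alpha_i * beta_j - alpha_j * beta_i). Collecting: alpha ∧ beta = (-x^2 - y^2) dx ∧ dy.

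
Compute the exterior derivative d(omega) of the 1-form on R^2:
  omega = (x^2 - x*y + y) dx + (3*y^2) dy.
d(omega) = (x - 1) dx ∧ dy

For a 1-form omega = sum_i f_i dx_i, the exterior derivative is
  d(omega) = sum_{i < j} (∂f_j/∂x_i - ∂f_i/∂x_j) dx_i ∧ dx_j.
  coefficient of dx ∧ dy: ∂f_2/∂x - ∂f_1/∂y = ∂(3*y^2)/∂x - ∂(x^2 - x*y + y)/∂y = x - 1
Assembling: d(omega) = (x - 1) dx ∧ dy.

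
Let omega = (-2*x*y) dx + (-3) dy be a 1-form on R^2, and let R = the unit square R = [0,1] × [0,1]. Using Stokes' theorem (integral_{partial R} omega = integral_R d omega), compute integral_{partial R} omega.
integral_(partial R) omega = 1

Stokes: integral_partial_R omega = integral_R d omega with d omega = (∂Q/∂x - ∂P/∂y) dx ∧ dy.
  ∂Q/∂x = 0
  ∂P/∂y = -2*x
  integrand = ∂Q/∂x - ∂P/∂y = 2*x.
Integrating over R: integral_0^1 integral_0^1 (2*x) dx dy = 1.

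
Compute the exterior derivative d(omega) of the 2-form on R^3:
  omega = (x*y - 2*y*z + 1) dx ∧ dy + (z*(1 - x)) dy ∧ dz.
d(omega) = (-2*y - z) dx ∧ dy ∧ dz

For a 2-form omega = sum_{i<j} g_{ij} dx_i ∧ dx_j, the exterior derivative is
  d(omega) = sum_{i<j} d(g_{ij}) ∧ dx_i ∧ dx_j = sum_{i<j, k} (∂g_{ij}/∂x_k) dx_k ∧ dx_i ∧ dx_j.
Expand each term, using dx_k ∧ dx_i ∧ dx_j = sgn(permutation) dx_{(a)} ∧ dx_{(b)} ∧ dx_{(c)} with (a < b < c) sorted:
  d(x*y - 2*y*z + 1) includes (∂/∂z)(x*y - 2*y*z + 1) dz = (-2*y) dz, which multiplied by dx ∧ dy gives (-2*y) dx ∧ dy ∧ dz
  d(z*(1 - x)) includes (∂/∂x)(z*(1 - x)) dx = (-z) dx, which multiplied by dy ∧ dz gives (-z) dx ∧ dy ∧ dz
Collecting like 3-forms: d(omega) = (-2*y - z) dx ∧ dy ∧ dz.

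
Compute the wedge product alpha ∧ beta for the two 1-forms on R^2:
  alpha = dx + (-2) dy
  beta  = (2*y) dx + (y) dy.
alpha ∧ beta = (5*y) dx ∧ dy

Distribute the wedge, using dx_i ∧ dx_j = -dx_j ∧ dx_i and dx_i ∧ dx_i = 0. For each pair (i, j) with i < j, the coefficient of dx_i ∧ dx_j in alpha ∧ beta is (alpha_i * beta_j - alpha_j * beta_i). Collecting: alpha ∧ beta = (5*y) dx ∧ dy.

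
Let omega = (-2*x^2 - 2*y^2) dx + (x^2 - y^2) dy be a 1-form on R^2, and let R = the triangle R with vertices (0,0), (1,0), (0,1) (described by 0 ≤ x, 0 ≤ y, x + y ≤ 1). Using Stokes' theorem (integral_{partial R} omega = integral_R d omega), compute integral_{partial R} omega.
integral_(partial R) omega = 1

Stokes: integral_partial_R omega = integral_R d omega with d omega = (∂Q/∂x - ∂P/∂y) dx ∧ dy.
  ∂Q/∂x = 2*x
  ∂P/∂y = -4*y
  integrand = ∂Q/∂x - ∂P/∂y = 2*x + 4*y.
Integrating over R: integral_0^1 integral_0^{1-x} (2*x + 4*y) dy dx = 1.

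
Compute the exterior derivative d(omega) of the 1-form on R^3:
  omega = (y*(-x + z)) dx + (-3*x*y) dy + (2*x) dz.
d(omega) = (x - 3*y - z) dx ∧ dy + (2 - y) dx ∧ dz

For a 1-form omega = sum_i f_i dx_i, the exterior derivative is
  d(omega) = sum_{i < j} (∂f_j/∂x_i - ∂f_i/∂x_j) dx_i ∧ dx_j.
  coefficient of dx ∧ dy: ∂f_2/∂x - ∂f_1/∂y = ∂(-3*x*y)/∂x - ∂(y*(-x + z))/∂y = x - 3*y - z
  coefficient of dx ∧ dz: ∂f_3/∂x - ∂f_1/∂z = ∂(2*x)/∂x - ∂(y*(-x + z))/∂z = 2 - y
Assembling: d(omega) = (x - 3*y - z) dx ∧ dy + (2 - y) dx ∧ dz.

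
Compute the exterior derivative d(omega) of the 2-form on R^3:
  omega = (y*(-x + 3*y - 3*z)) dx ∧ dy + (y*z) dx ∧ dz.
d(omega) = (-3*y - z) dx ∧ dy ∧ dz

For a 2-form omega = sum_{i<j} g_{ij} dx_i ∧ dx_j, the exterior derivative is
  d(omega) = sum_{i<j} d(g_{ij}) ∧ dx_i ∧ dx_j = sum_{i<j, k} (∂g_{ij}/∂x_k) dx_k ∧ dx_i ∧ dx_j.
Expand each term, using dx_k ∧ dx_i ∧ dx_j = sgn(permutation) dx_{(a)} ∧ dx_{(b)} ∧ dx_{(c)} with (a < b < c) sorted:
  d(y*(-x + 3*y - 3*z)) includes (∂/∂z)(y*(-x + 3*y - 3*z)) dz = (-3*y) dz, which multiplied by dx ∧ dy gives (-3*y) dx ∧ dy ∧ dz
  d(y*z) includes (∂/∂y)(y*z) dy = (z) dy, which multiplied by dx ∧ dz gives (-z) dx ∧ dy ∧ dz
Collecting like 3-forms: d(omega) = (-3*y - z) dx ∧ dy ∧ dz.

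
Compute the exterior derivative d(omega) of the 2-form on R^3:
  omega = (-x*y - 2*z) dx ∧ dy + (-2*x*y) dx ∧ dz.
d(omega) = (2*x - 2) dx ∧ dy ∧ dz

For a 2-form omega = sum_{i<j} g_{ij} dx_i ∧ dx_j, the exterior derivative is
  d(omega) = sum_{i<j} d(g_{ij}) ∧ dx_i ∧ dx_j = sum_{i<j, k} (∂g_{ij}/∂x_k) dx_k ∧ dx_i ∧ dx_j.
Expand each term, using dx_k ∧ dx_i ∧ dx_j = sgn(permutation) dx_{(a)} ∧ dx_{(b)} ∧ dx_{(c)} with (a < b < c) sorted:
  d(-x*y - 2*z) includes (∂/∂z)(-x*y - 2*z) dz = (-2) dz, which multiplied by dx ∧ dy gives (-2) dx ∧ dy ∧ dz
  d(-2*x*y) includes (∂/∂y)(-2*x*y) dy = (-2*x) dy, which multiplied by dx ∧ dz gives (2*x) dx ∧ dy ∧ dz
Collecting like 3-forms: d(omega) = (2*x - 2) dx ∧ dy ∧ dz.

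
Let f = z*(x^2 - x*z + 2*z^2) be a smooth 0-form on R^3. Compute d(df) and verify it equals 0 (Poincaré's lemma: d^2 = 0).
d(df) = 0

Step 1: df = sum_i (∂f/∂x_i) dx_i = (z*(2*x - z)) dx + (0) dy + (x^2 - 2*x*z + 6*z^2) dz.
Step 2: Apply d again. Using the 1-form formula, the coefficient of dx ∧ dy in d(df) is ∂^2 f/∂x ∂y - ∂^2 f/∂y ∂x = (0) - (0) = 0 (equality of mixed partials for smooth f).
Similarly for dx ∧ dz and dy ∧ dz — all coefficients vanish. So d(df) = 0.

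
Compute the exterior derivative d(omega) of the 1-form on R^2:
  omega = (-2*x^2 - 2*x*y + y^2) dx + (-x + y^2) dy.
d(omega) = (2*x - 2*y - 1) dx ∧ dy

For a 1-form omega = sum_i f_i dx_i, the exterior derivative is
  d(omega) = sum_{i < j} (∂f_j/∂x_i - ∂f_i/∂x_j) dx_i ∧ dx_j.
  coefficient of dx ∧ dy: ∂f_2/∂x - ∂f_1/∂y = ∂(-x + y^2)/∂x - ∂(-2*x^2 - 2*x*y + y^2)/∂y = 2*x - 2*y - 1
Assembling: d(omega) = (2*x - 2*y - 1) dx ∧ dy.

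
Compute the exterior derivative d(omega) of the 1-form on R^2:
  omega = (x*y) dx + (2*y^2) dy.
d(omega) = (-x) dx ∧ dy

For a 1-form omega = sum_i f_i dx_i, the exterior derivative is
  d(omega) = sum_{i < j} (∂f_j/∂x_i - ∂f_i/∂x_j) dx_i ∧ dx_j.
  coefficient of dx ∧ dy: ∂f_2/∂x - ∂f_1/∂y = ∂(2*y^2)/∂x - ∂(x*y)/∂y = -x
Assembling: d(omega) = (-x) dx ∧ dy.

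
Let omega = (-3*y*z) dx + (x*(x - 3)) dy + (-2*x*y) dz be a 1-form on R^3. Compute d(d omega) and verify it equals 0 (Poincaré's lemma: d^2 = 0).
d(d omega) = 0

Step 1: d omega = sum_{i<j} (∂f_j/∂x_i - ∂f_i/∂x_j) dx_i ∧ dx_j:
  coeff of dx ∧ dy: 2*x + 3*z - 3
  coeff of dx ∧ dz: y
  coeff of dy ∧ dz: -2*x
Step 2: Apply d again to each 2-form coefficient. The only possible 3-form in R^3 is dx ∧ dy ∧ dz, with coefficient
  ∂(coeff of dy∧dz)/∂x - ∂(coeff of dx∧dz)/∂y + ∂(coeff of dx∧dy)/∂z
  = ∂/∂x (-2*x) - ∂/∂y (y) + ∂/∂z (2*x + 3*z - 3).
Each of these terms simplifies to sums of mixed partials that cancel in pairs. The result is 0 (by equality of mixed partials for smooth functions — Schwarz / Clairaut).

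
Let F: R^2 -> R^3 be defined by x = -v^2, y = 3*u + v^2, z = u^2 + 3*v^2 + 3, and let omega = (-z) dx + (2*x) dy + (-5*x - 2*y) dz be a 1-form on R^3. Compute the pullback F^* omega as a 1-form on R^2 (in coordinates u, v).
F^* omega = (-12*u^2 + 6*u*v^2 - 6*v^2) du + (2*v*(u^2 - 18*u + 10*v^2 + 3)) dv

Using F^*(f dg) = (f ∘ F) d(g ∘ F), substitute each coordinate x_i by F_i(u, v) in f_i, and replace dx_i by d F_i = (∂F_i/∂u) du + (∂F_i/∂v) dv.
  For the x component: f_1(F) = -u^2 - 3*v^2 - 3; d F_1 = (0) du + (-2*v) dv
  For the y component: f_2(F) = -2*v^2; d F_2 = (3) du + (2*v) dv
  For the z component: f_3(F) = -6*u + 3*v^2; d F_3 = (2*u) du + (6*v) dv
Combining and collecting du, dv coefficients:
  coeff of du: -12*u^2 + 6*u*v^2 - 6*v^2
  coeff of dv: 2*v*(u^2 - 18*u + 10*v^2 + 3)
F^* omega = (-12*u^2 + 6*u*v^2 - 6*v^2) du + (2*v*(u^2 - 18*u + 10*v^2 + 3)) dv.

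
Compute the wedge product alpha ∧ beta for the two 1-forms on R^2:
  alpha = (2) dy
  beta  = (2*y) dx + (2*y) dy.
alpha ∧ beta = (-4*y) dx ∧ dy

Distribute the wedge, using dx_i ∧ dx_j = -dx_j ∧ dx_i and dx_i ∧ dx_i = 0. For each pair (i, j) with i < j, the coefficient of dx_i ∧ dx_j in alpha ∧ beta is (alpha_i * beta_j - alpha_j * beta_i). Collecting: alpha ∧ beta = (-4*y) dx ∧ dy.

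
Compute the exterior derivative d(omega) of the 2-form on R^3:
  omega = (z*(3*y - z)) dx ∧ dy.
d(omega) = (3*y - 2*z) dx ∧ dy ∧ dz

For a 2-form omega = sum_{i<j} g_{ij} dx_i ∧ dx_j, the exterior derivative is
  d(omega) = sum_{i<j} d(g_{ij}) ∧ dx_i ∧ dx_j = sum_{i<j, k} (∂g_{ij}/∂x_k) dx_k ∧ dx_i ∧ dx_j.
Expand each term, using dx_k ∧ dx_i ∧ dx_j = sgn(permutation) dx_{(a)} ∧ dx_{(b)} ∧ dx_{(c)} with (a < b < c) sorted:
  d(z*(3*y - z)) includes (∂/∂z)(z*(3*y - z)) dz = (3*y - 2*z) dz, which multiplied by dx ∧ dy gives (3*y - 2*z) dx ∧ dy ∧ dz
Collecting like 3-forms: d(omega) = (3*y - 2*z) dx ∧ dy ∧ dz.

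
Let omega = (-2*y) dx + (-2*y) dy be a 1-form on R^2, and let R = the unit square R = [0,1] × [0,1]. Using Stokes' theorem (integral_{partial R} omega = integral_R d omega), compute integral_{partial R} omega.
integral_(partial R) omega = 2

Stokes: integral_partial_R omega = integral_R d omega with d omega = (∂Q/∂x - ∂P/∂y) dx ∧ dy.
  ∂Q/∂x = 0
  ∂P/∂y = -2
  integrand = ∂Q/∂x - ∂P/∂y = 2.
Integrating over R: integral_0^1 integral_0^1 (2) dx dy = 2.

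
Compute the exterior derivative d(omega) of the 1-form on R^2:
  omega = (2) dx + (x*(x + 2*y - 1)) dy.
d(omega) = (2*x + 2*y - 1) dx ∧ dy

For a 1-form omega = sum_i f_i dx_i, the exterior derivative is
  d(omega) = sum_{i < j} (∂f_j/∂x_i - ∂f_i/∂x_j) dx_i ∧ dx_j.
  coefficient of dx ∧ dy: ∂f_2/∂x - ∂f_1/∂y = ∂(x*(x + 2*y - 1))/∂x - ∂(2)/∂y = 2*x + 2*y - 1
Assembling: d(omega) = (2*x + 2*y - 1) dx ∧ dy.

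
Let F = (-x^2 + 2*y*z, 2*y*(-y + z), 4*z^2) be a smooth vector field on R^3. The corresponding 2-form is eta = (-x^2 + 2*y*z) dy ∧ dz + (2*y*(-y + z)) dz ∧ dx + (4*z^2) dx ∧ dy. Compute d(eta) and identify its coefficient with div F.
d(eta) = (-2*x - 4*y + 10*z) dx ∧ dy ∧ dz; div F = -2*x - 4*y + 10*z

For a 2-form in R^3 of the form above, applying d gives a 3-form with coefficient ∂P/∂x + ∂Q/∂y + ∂R/∂z:
  ∂P/∂x = -2*x
  ∂Q/∂y = -4*y + 2*z
  ∂R/∂z = 8*z
Sum = -2*x - 4*y + 10*z, which is exactly div F.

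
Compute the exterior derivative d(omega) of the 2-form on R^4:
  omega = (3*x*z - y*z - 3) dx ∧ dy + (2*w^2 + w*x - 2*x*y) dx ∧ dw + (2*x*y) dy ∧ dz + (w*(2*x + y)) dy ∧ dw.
d(omega) = (3*x + y) dx ∧ dy ∧ dz + (2*w + 2*x) dx ∧ dy ∧ dw

For a 2-form omega = sum_{i<j} g_{ij} dx_i ∧ dx_j, the exterior derivative is
  d(omega) = sum_{i<j} d(g_{ij}) ∧ dx_i ∧ dx_j = sum_{i<j, k} (∂g_{ij}/∂x_k) dx_k ∧ dx_i ∧ dx_j.
Expand each term, using dx_k ∧ dx_i ∧ dx_j = sgn(permutation) dx_{(a)} ∧ dx_{(b)} ∧ dx_{(c)} with (a < b < c) sorted:
  d(3*x*z - y*z - 3) includes (∂/∂z)(3*x*z - y*z - 3) dz = (3*x - y) dz, which multiplied by dx ∧ dy gives (3*x - y) dx ∧ dy ∧ dz
  d(2*w^2 + w*x - 2*x*y) includes (∂/∂y)(2*w^2 + w*x - 2*x*y) dy = (-2*x) dy, which multiplied by dx ∧ dw gives (2*x) dx ∧ dy ∧ dw
  d(2*x*y) includes (∂/∂x)(2*x*y) dx = (2*y) dx, which multiplied by dy ∧ dz gives (2*y) dx ∧ dy ∧ dz
  d(w*(2*x + y)) includes (∂/∂x)(w*(2*x + y)) dx = (2*w) dx, which multiplied by dy ∧ dw gives (2*w) dx ∧ dy ∧ dw
Collecting like 3-forms: d(omega) = (3*x + y) dx ∧ dy ∧ dz + (2*w + 2*x) dx ∧ dy ∧ dw.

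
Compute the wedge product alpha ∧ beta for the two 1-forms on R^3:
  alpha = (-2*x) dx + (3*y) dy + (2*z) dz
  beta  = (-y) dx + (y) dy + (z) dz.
alpha ∧ beta = (y*(-2*x + 3*y)) dx ∧ dy + (2*z*(-x + y)) dx ∧ dz + (y*z) dy ∧ dz

Distribute the wedge, using dx_i ∧ dx_j = -dx_j ∧ dx_i and dx_i ∧ dx_i = 0. For each pair (i, j) with i < j, the coefficient of dx_i ∧ dx_j in alpha ∧ beta is (alpha_i * beta_j - alpha_j * beta_i). Collecting: alpha ∧ beta = (y*(-2*x + 3*y)) dx ∧ dy + (2*z*(-x + y)) dx ∧ dz + (y*z) dy ∧ dz.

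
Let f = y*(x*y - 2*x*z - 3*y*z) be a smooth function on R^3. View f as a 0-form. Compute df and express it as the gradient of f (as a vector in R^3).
df = (y*(y - 2*z)) dx + (2*x*y - 2*x*z - 6*y*z) dy + (y*(-2*x - 3*y)) dz; grad f = (y*(y - 2*z), 2*x*y - 2*x*z - 6*y*z, y*(-2*x - 3*y))

For a 0-form f, d f = (∂f/∂x) dx + (∂f/∂y) dy + (∂f/∂z) dz. The components of the vector representation are exactly the entries of grad f in Cartesian coordinates:
  ∂f/∂x = y*(y - 2*z)
  ∂f/∂y = 2*x*y - 2*x*z - 6*y*z
  ∂f/∂z = y*(-2*x - 3*y).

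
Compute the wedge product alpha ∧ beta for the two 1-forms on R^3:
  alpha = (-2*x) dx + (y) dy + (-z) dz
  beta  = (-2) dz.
alpha ∧ beta = (4*x) dx ∧ dz + (-2*y) dy ∧ dz

Distribute the wedge, using dx_i ∧ dx_j = -dx_j ∧ dx_i and dx_i ∧ dx_i = 0. For each pair (i, j) with i < j, the coefficient of dx_i ∧ dx_j in alpha ∧ beta is (alpha_i * beta_j - alpha_j * beta_i). Collecting: alpha ∧ beta = (4*x) dx ∧ dz + (-2*y) dy ∧ dz.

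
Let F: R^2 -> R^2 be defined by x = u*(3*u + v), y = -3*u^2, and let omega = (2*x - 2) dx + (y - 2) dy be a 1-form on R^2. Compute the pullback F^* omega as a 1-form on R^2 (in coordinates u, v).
F^* omega = (54*u^3 + 18*u^2*v + 2*u*v^2 - 2*v) du + (2*u*(3*u^2 + u*v - 1)) dv

Using F^*(f dg) = (f ∘ F) d(g ∘ F), substitute each coordinate x_i by F_i(u, v) in f_i, and replace dx_i by d F_i = (∂F_i/∂u) du + (∂F_i/∂v) dv.
  For the x component: f_1(F) = 6*u^2 + 2*u*v - 2; d F_1 = (6*u + v) du + (u) dv
  For the y component: f_2(F) = -3*u^2 - 2; d F_2 = (-6*u) du + (0) dv
Combining and collecting du, dv coefficients:
  coeff of du: 54*u^3 + 18*u^2*v + 2*u*v^2 - 2*v
  coeff of dv: 2*u*(3*u^2 + u*v - 1)
F^* omega = (54*u^3 + 18*u^2*v + 2*u*v^2 - 2*v) du + (2*u*(3*u^2 + u*v - 1)) dv.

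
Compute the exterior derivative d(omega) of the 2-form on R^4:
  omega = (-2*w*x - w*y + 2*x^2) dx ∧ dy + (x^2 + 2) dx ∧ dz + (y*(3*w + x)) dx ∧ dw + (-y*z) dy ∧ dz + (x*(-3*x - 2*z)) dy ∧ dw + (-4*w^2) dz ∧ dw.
d(omega) = (-3*w - 9*x - y - 2*z) dx ∧ dy ∧ dw + (2*x) dy ∧ dz ∧ dw

For a 2-form omega = sum_{i<j} g_{ij} dx_i ∧ dx_j, the exterior derivative is
  d(omega) = sum_{i<j} d(g_{ij}) ∧ dx_i ∧ dx_j = sum_{i<j, k} (∂g_{ij}/∂x_k) dx_k ∧ dx_i ∧ dx_j.
Expand each term, using dx_k ∧ dx_i ∧ dx_j = sgn(permutation) dx_{(a)} ∧ dx_{(b)} ∧ dx_{(c)} with (a < b < c) sorted:
  d(-2*w*x - w*y + 2*x^2) includes (∂/∂w)(-2*w*x - w*y + 2*x^2) dw = (-2*x - y) dw, which multiplied by dx ∧ dy gives (-2*x - y) dx ∧ dy ∧ dw
  d(y*(3*w + x)) includes (∂/∂y)(y*(3*w + x)) dy = (3*w + x) dy, which multiplied by dx ∧ dw gives (-3*w - x) dx ∧ dy ∧ dw
  d(x*(-3*x - 2*z)) includes (∂/∂x)(x*(-3*x - 2*z)) dx = (-6*x - 2*z) dx, which multiplied by dy ∧ dw gives (-6*x - 2*z) dx ∧ dy ∧ dw
  d(x*(-3*x - 2*z)) includes (∂/∂z)(x*(-3*x - 2*z)) dz = (-2*x) dz, which multiplied by dy ∧ dw gives (2*x) dy ∧ dz ∧ dw
Collecting like 3-forms: d(omega) = (-3*w - 9*x - y - 2*z) dx ∧ dy ∧ dw + (2*x) dy ∧ dz ∧ dw.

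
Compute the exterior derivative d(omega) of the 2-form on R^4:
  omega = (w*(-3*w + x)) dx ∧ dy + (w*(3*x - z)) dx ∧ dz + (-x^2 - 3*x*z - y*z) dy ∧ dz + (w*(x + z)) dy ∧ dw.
d(omega) = (-5*w + x) dx ∧ dy ∧ dw + (3*x - z) dx ∧ dz ∧ dw + (-2*x - 3*z) dx ∧ dy ∧ dz + (-w) dy ∧ dz ∧ dw

For a 2-form omega = sum_{i<j} g_{ij} dx_i ∧ dx_j, the exterior derivative is
  d(omega) = sum_{i<j} d(g_{ij}) ∧ dx_i ∧ dx_j = sum_{i<j, k} (∂g_{ij}/∂x_k) dx_k ∧ dx_i ∧ dx_j.
Expand each term, using dx_k ∧ dx_i ∧ dx_j = sgn(permutation) dx_{(a)} ∧ dx_{(b)} ∧ dx_{(c)} with (a < b < c) sorted:
  d(w*(-3*w + x)) includes (∂/∂w)(w*(-3*w + x)) dw = (-6*w + x) dw, which multiplied by dx ∧ dy gives (-6*w + x) dx ∧ dy ∧ dw
  d(w*(3*x - z)) includes (∂/∂w)(w*(3*x - z)) dw = (3*x - z) dw, which multiplied by dx ∧ dz gives (3*x - z) dx ∧ dz ∧ dw
  d(-x^2 - 3*x*z - y*z) includes (∂/∂x)(-x^2 - 3*x*z - y*z) dx = (-2*x - 3*z) dx, which multiplied by dy ∧ dz gives (-2*x - 3*z) dx ∧ dy ∧ dz
  d(w*(x + z)) includes (∂/∂x)(w*(x + z)) dx = (w) dx, which multiplied by dy ∧ dw gives (w) dx ∧ dy ∧ dw
  d(w*(x + z)) includes (∂/∂z)(w*(x + z)) dz = (w) dz, which multiplied by dy ∧ dw gives (-w) dy ∧ dz ∧ dw
Collecting like 3-forms: d(omega) = (-5*w + x) dx ∧ dy ∧ dw + (3*x - z) dx ∧ dz ∧ dw + (-2*x - 3*z) dx ∧ dy ∧ dz + (-w) dy ∧ dz ∧ dw.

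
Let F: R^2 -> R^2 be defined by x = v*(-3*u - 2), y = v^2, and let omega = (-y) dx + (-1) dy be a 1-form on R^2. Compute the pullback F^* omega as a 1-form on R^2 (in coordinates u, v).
F^* omega = (3*v^3) du + (v*(3*u*v + 2*v - 2)) dv

Using F^*(f dg) = (f ∘ F) d(g ∘ F), substitute each coordinate x_i by F_i(u, v) in f_i, and replace dx_i by d F_i = (∂F_i/∂u) du + (∂F_i/∂v) dv.
  For the x component: f_1(F) = -v^2; d F_1 = (-3*v) du + (-3*u - 2) dv
  For the y component: f_2(F) = -1; d F_2 = (0) du + (2*v) dv
Combining and collecting du, dv coefficients:
  coeff of du: 3*v^3
  coeff of dv: v*(3*u*v + 2*v - 2)
F^* omega = (3*v^3) du + (v*(3*u*v + 2*v - 2)) dv.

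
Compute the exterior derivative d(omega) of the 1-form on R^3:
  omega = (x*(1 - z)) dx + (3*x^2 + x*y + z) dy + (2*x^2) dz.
d(omega) = (6*x + y) dx ∧ dy + (5*x) dx ∧ dz + (-1) dy ∧ dz

For a 1-form omega = sum_i f_i dx_i, the exterior derivative is
  d(omega) = sum_{i < j} (∂f_j/∂x_i - ∂f_i/∂x_j) dx_i ∧ dx_j.
  coefficient of dx ∧ dy: ∂f_2/∂x - ∂f_1/∂y = ∂(3*x^2 + x*y + z)/∂x - ∂(x*(1 - z))/∂y = 6*x + y
  coefficient of dx ∧ dz: ∂f_3/∂x - ∂f_1/∂z = ∂(2*x^2)/∂x - ∂(x*(1 - z))/∂z = 5*x
  coefficient of dy ∧ dz: ∂f_3/∂y - ∂f_2/∂z = ∂(2*x^2)/∂y - ∂(3*x^2 + x*y + z)/∂z = -1
Assembling: d(omega) = (6*x + y) dx ∧ dy + (5*x) dx ∧ dz + (-1) dy ∧ dz.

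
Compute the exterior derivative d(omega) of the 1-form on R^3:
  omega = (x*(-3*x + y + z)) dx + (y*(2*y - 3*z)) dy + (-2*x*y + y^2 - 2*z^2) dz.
d(omega) = (-x) dx ∧ dy + (-x - 2*y) dx ∧ dz + (-2*x + 5*y) dy ∧ dz

For a 1-form omega = sum_i f_i dx_i, the exterior derivative is
  d(omega) = sum_{i < j} (∂f_j/∂x_i - ∂f_i/∂x_j) dx_i ∧ dx_j.
  coefficient of dx ∧ dy: ∂f_2/∂x - ∂f_1/∂y = ∂(y*(2*y - 3*z))/∂x - ∂(x*(-3*x + y + z))/∂y = -x
  coefficient of dx ∧ dz: ∂f_3/∂x - ∂f_1/∂z = ∂(-2*x*y + y^2 - 2*z^2)/∂x - ∂(x*(-3*x + y + z))/∂z = -x - 2*y
  coefficient of dy ∧ dz: ∂f_3/∂y - ∂f_2/∂z = ∂(-2*x*y + y^2 - 2*z^2)/∂y - ∂(y*(2*y - 3*z))/∂z = -2*x + 5*y
Assembling: d(omega) = (-x) dx ∧ dy + (-x - 2*y) dx ∧ dz + (-2*x + 5*y) dy ∧ dz.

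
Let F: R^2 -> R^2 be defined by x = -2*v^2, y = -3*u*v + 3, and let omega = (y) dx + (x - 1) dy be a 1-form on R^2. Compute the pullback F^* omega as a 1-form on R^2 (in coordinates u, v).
F^* omega = (6*v^3 + 3*v) du + (18*u*v^2 + 3*u - 12*v) dv

Using F^*(f dg) = (f ∘ F) d(g ∘ F), substitute each coordinate x_i by F_i(u, v) in f_i, and replace dx_i by d F_i = (∂F_i/∂u) du + (∂F_i/∂v) dv.
  For the x component: f_1(F) = -3*u*v + 3; d F_1 = (0) du + (-4*v) dv
  For the y component: f_2(F) = -2*v^2 - 1; d F_2 = (-3*v) du + (-3*u) dv
Combining and collecting du, dv coefficients:
  coeff of du: 6*v^3 + 3*v
  coeff of dv: 18*u*v^2 + 3*u - 12*v
F^* omega = (6*v^3 + 3*v) du + (18*u*v^2 + 3*u - 12*v) dv.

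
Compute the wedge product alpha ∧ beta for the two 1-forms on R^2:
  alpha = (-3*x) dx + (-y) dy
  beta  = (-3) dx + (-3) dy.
alpha ∧ beta = (9*x - 3*y) dx ∧ dy

Distribute the wedge, using dx_i ∧ dx_j = -dx_j ∧ dx_i and dx_i ∧ dx_i = 0. For each pair (i, j) with i < j, the coefficient of dx_i ∧ dx_j in alpha ∧ beta is (alpha_i * beta_j - alpha_j * beta_i). Collecting: alpha ∧ beta = (9*x - 3*y) dx ∧ dy.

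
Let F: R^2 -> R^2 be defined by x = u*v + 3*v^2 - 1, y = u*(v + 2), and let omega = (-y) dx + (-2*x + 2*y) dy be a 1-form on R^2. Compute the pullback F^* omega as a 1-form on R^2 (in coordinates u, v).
F^* omega = (-u*v^2 + 2*u*v + 8*u - 6*v^3 - 12*v^2 + 2*v + 4) du + (u*(-u*v + 2*u - 12*v^2 - 12*v + 2)) dv

Using F^*(f dg) = (f ∘ F) d(g ∘ F), substitute each coordinate x_i by F_i(u, v) in f_i, and replace dx_i by d F_i = (∂F_i/∂u) du + (∂F_i/∂v) dv.
  For the x component: f_1(F) = u*(-v - 2); d F_1 = (v) du + (u + 6*v) dv
  For the y component: f_2(F) = 4*u - 6*v^2 + 2; d F_2 = (v + 2) du + (u) dv
Combining and collecting du, dv coefficients:
  coeff of du: -u*v^2 + 2*u*v + 8*u - 6*v^3 - 12*v^2 + 2*v + 4
  coeff of dv: u*(-u*v + 2*u - 12*v^2 - 12*v + 2)
F^* omega = (-u*v^2 + 2*u*v + 8*u - 6*v^3 - 12*v^2 + 2*v + 4) du + (u*(-u*v + 2*u - 12*v^2 - 12*v + 2)) dv.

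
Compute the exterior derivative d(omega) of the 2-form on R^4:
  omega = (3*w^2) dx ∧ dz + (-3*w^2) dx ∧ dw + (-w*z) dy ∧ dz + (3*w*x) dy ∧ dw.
d(omega) = (6*w) dx ∧ dz ∧ dw + (-z) dy ∧ dz ∧ dw + (3*w) dx ∧ dy ∧ dw

For a 2-form omega = sum_{i<j} g_{ij} dx_i ∧ dx_j, the exterior derivative is
  d(omega) = sum_{i<j} d(g_{ij}) ∧ dx_i ∧ dx_j = sum_{i<j, k} (∂g_{ij}/∂x_k) dx_k ∧ dx_i ∧ dx_j.
Expand each term, using dx_k ∧ dx_i ∧ dx_j = sgn(permutation) dx_{(a)} ∧ dx_{(b)} ∧ dx_{(c)} with (a < b < c) sorted:
  d(3*w^2) includes (∂/∂w)(3*w^2) dw = (6*w) dw, which multiplied by dx ∧ dz gives (6*w) dx ∧ dz ∧ dw
  d(-w*z) includes (∂/∂w)(-w*z) dw = (-z) dw, which multiplied by dy ∧ dz gives (-z) dy ∧ dz ∧ dw
  d(3*w*x) includes (∂/∂x)(3*w*x) dx = (3*w) dx, which multiplied by dy ∧ dw gives (3*w) dx ∧ dy ∧ dw
Collecting like 3-forms: d(omega) = (6*w) dx ∧ dz ∧ dw + (-z) dy ∧ dz ∧ dw + (3*w) dx ∧ dy ∧ dw.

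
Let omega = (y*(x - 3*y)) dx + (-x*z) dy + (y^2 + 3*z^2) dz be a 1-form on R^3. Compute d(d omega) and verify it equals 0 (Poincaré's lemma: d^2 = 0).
d(d omega) = 0

Step 1: d omega = sum_{i<j} (∂f_j/∂x_i - ∂f_i/∂x_j) dx_i ∧ dx_j:
  coeff of dx ∧ dy: -x + 6*y - z
  coeff of dx ∧ dz: 0
  coeff of dy ∧ dz: x + 2*y
Step 2: Apply d again to each 2-form coefficient. The only possible 3-form in R^3 is dx ∧ dy ∧ dz, with coefficient
  ∂(coeff of dy∧dz)/∂x - ∂(coeff of dx∧dz)/∂y + ∂(coeff of dx∧dy)/∂z
  = ∂/∂x (x + 2*y) - ∂/∂y (0) + ∂/∂z (-x + 6*y - z).
Each of these terms simplifies to sums of mixed partials that cancel in pairs. The result is 0 (by equality of mixed partials for smooth functions — Schwarz / Clairaut).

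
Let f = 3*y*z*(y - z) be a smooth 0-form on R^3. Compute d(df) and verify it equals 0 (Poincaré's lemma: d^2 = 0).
d(df) = 0

Step 1: df = sum_i (∂f/∂x_i) dx_i = (0) dx + (3*z*(2*y - z)) dy + (3*y*(y - 2*z)) dz.
Step 2: Apply d again. Using the 1-form formula, the coefficient of dx ∧ dy in d(df) is ∂^2 f/∂x ∂y - ∂^2 f/∂y ∂x = (0) - (0) = 0 (equality of mixed partials for smooth f).
Similarly for dx ∧ dz and dy ∧ dz — all coefficients vanish. So d(df) = 0.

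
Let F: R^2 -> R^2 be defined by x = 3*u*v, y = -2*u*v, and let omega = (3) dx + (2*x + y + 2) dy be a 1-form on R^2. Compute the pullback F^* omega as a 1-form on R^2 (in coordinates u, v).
F^* omega = (v*(-8*u*v + 5)) du + (u*(-8*u*v + 5)) dv

Using F^*(f dg) = (f ∘ F) d(g ∘ F), substitute each coordinate x_i by F_i(u, v) in f_i, and replace dx_i by d F_i = (∂F_i/∂u) du + (∂F_i/∂v) dv.
  For the x component: f_1(F) = 3; d F_1 = (3*v) du + (3*u) dv
  For the y component: f_2(F) = 4*u*v + 2; d F_2 = (-2*v) du + (-2*u) dv
Combining and collecting du, dv coefficients:
  coeff of du: v*(-8*u*v + 5)
  coeff of dv: u*(-8*u*v + 5)
F^* omega = (v*(-8*u*v + 5)) du + (u*(-8*u*v + 5)) dv.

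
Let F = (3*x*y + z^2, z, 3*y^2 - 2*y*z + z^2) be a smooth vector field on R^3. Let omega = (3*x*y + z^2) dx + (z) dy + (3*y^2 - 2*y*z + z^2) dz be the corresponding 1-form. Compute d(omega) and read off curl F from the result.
d(omega) = (6*y - 2*z - 1) dy ∧ dz + (2*z) dz ∧ dx + (-3*x) dx ∧ dy; curl F = (6*y - 2*z - 1, 2*z, -3*x)

d omega = sum_{i<j} (∂f_j/∂x_i - ∂f_i/∂x_j) dx_i ∧ dx_j. Under the identification (dy ∧ dz, dz ∧ dx, dx ∧ dy) ↔ (e_x, e_y, e_z), the coefficients are exactly the components of curl F. Compute:
  ∂R/∂y - ∂Q/∂z = (6*y - 2*z) - (1) = 6*y - 2*z - 1
  ∂P/∂z - ∂R/∂x = (2*z) - (0) = 2*z
  ∂Q/∂x - ∂P/∂y = (0) - (3*x) = -3*x.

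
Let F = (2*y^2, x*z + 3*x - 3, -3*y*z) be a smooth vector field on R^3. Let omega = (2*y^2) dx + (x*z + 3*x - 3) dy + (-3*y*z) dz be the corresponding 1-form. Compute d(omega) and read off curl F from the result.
d(omega) = (-x - 3*z) dy ∧ dz + (0) dz ∧ dx + (-4*y + z + 3) dx ∧ dy; curl F = (-x - 3*z, 0, -4*y + z + 3)

d omega = sum_{i<j} (∂f_j/∂x_i - ∂f_i/∂x_j) dx_i ∧ dx_j. Under the identification (dy ∧ dz, dz ∧ dx, dx ∧ dy) ↔ (e_x, e_y, e_z), the coefficients are exactly the components of curl F. Compute:
  ∂R/∂y - ∂Q/∂z = (-3*z) - (x) = -x - 3*z
  ∂P/∂z - ∂R/∂x = (0) - (0) = 0
  ∂Q/∂x - ∂P/∂y = (z + 3) - (4*y) = -4*y + z + 3.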